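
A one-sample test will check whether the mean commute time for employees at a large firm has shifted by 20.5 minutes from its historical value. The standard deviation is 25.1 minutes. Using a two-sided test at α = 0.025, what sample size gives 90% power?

n = 19

For a one-sample z-test, n = ((z_{α/2} + z_β)·σ/δ)².
z_{α/2} = 2.241 (two-sided α = 0.025); z_β = 1.282 (power 90% → β = 0.1).
n = (3.523 × 25.1 / 20.5)² = 18.61
Round up: n = 19.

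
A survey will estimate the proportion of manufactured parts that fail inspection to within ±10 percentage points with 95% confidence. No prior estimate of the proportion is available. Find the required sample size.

For a proportion with margin E = 0.1 at 95% confidence, z = 1.960.
With no prior estimate, use p = 0.5, which maximizes p(1−p) at 0.25.
n = 0.25 × (z/E)² = 0.25 × (1.960/0.1)² = 96.04
Round up: n = 97.

n = 97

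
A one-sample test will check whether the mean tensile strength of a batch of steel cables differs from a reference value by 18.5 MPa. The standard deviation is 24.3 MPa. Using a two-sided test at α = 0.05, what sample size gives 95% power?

23

For a one-sample z-test, n = ((z_{α/2} + z_β)·σ/δ)².
z_{α/2} = 1.960 (two-sided α = 0.05); z_β = 1.645 (power 95% → β = 0.05).
n = (3.605 × 24.3 / 18.5)² = 22.42
Round up: n = 23.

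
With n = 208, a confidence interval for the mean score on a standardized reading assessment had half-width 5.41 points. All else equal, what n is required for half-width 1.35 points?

3341

Margin of error scales as 1/√n, so n₂ = n₁·(E₁/E₂)².
n₂ = 208 × (5.41/1.35)² = 208 × 16.06 = 3340.48
Round up: n₂ = 3341.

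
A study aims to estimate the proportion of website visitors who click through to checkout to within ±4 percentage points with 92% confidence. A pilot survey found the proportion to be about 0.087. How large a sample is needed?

153

For a proportion with margin E = 0.04 at 92% confidence, z = 1.751.
n = p̂(1−p̂)(z/E)² = 0.087 × 0.913 × (1.751/0.04)² = 152.21
Round up: n = 153.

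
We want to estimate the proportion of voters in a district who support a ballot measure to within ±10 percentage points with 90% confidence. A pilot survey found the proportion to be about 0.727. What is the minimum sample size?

n = 54

For a proportion with margin E = 0.1 at 90% confidence, z = 1.645.
n = p̂(1−p̂)(z/E)² = 0.727 × 0.273 × (1.645/0.1)² = 53.71
Round up: n = 54.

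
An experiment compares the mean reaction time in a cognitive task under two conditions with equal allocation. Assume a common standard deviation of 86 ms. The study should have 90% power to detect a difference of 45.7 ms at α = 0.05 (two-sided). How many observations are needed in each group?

For two equal groups, n per group = 2·((z_{α/2} + z_β)·σ/δ)².
z_{α/2} = 1.960; z_β = 1.282 (power 90%).
n = 2 × (3.242 × 86 / 45.7)² = 2 × 37.22 = 74.44
Round up: n = 75 per group.

75 per group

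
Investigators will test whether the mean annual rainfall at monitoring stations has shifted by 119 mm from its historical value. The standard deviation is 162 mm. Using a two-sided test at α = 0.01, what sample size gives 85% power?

For a one-sample z-test, n = ((z_{α/2} + z_β)·σ/δ)².
z_{α/2} = 2.576 (two-sided α = 0.01); z_β = 1.036 (power 85% → β = 0.15).
n = (3.612 × 162 / 119)² = 24.18
Round up: n = 25.

25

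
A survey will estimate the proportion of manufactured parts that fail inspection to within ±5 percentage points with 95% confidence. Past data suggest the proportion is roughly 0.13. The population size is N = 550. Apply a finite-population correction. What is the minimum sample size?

For a proportion with margin E = 0.05 at 95% confidence, z = 1.960.
n = p̂(1−p̂)(z/E)² = 0.13 × 0.87 × (1.960/0.05)² = 173.79 — call this n₀.
Finite-population correction with N = 550: n = n₀ / (1 + (n₀−1)/N) = 173.79 / 1.314 = 132.26
Round up: n = 133.

133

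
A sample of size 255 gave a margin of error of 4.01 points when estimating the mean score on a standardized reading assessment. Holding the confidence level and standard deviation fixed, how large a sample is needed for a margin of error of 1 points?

Margin of error scales as 1/√n, so n₂ = n₁·(E₁/E₂)².
n₂ = 255 × (4.01/1)² = 255 × 16.08 = 4100.40
Round up: n₂ = 4101.

n = 4101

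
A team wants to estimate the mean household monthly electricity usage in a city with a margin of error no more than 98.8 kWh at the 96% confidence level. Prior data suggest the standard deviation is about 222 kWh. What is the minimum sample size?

n = 22

For a mean, the margin of error is E = z·σ/√n, so n = (zσ/E)².
At 96% confidence, z = 2.054.
n = (2.054 × 222 / 98.8)² = 21.30
Round up: n = 22.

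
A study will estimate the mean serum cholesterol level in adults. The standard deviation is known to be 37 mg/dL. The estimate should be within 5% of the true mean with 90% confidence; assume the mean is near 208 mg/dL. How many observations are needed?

For a mean, the margin of error is E = z·σ/√n, so n = (zσ/E)².
At 90% confidence, z = 1.645.
E = 5% of 208 = 10.4 mg/dL.
n = (1.645 × 37 / 10.4)² = 34.25
Round up: n = 35.

n = 35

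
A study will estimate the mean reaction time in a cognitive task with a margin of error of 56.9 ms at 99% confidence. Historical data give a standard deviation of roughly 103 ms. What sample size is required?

22

For a mean, the margin of error is E = z·σ/√n, so n = (zσ/E)².
At 99% confidence, z = 2.576.
n = (2.576 × 103 / 56.9)² = 21.74
Round up: n = 22.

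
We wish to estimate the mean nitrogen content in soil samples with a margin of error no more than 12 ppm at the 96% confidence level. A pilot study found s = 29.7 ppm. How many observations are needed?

26

For a mean, the margin of error is E = z·σ/√n, so n = (zσ/E)².
At 96% confidence, z = 2.054.
n = (2.054 × 29.7 / 12)² = 25.84
Round up: n = 26.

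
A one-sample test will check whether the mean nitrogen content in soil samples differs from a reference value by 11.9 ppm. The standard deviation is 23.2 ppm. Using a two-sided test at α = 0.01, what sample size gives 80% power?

For a one-sample z-test, n = ((z_{α/2} + z_β)·σ/δ)².
z_{α/2} = 2.576 (two-sided α = 0.01); z_β = 0.842 (power 80% → β = 0.2).
n = (3.418 × 23.2 / 11.9)² = 44.40
Round up: n = 45.

45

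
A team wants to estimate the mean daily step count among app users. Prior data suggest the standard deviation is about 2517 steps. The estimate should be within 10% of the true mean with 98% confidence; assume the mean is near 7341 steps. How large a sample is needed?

For a mean, the margin of error is E = z·σ/√n, so n = (zσ/E)².
At 98% confidence, z = 2.326.
E = 10% of 7341 = 734.1 steps.
n = (2.326 × 2517 / 734.1)² = 63.60
Round up: n = 64.

64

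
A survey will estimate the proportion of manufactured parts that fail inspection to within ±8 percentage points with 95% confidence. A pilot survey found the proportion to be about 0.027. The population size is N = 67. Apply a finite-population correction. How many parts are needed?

13

For a proportion with margin E = 0.08 at 95% confidence, z = 1.960.
n = p̂(1−p̂)(z/E)² = 0.027 × 0.973 × (1.960/0.08)² = 15.77 — call this n₀.
Finite-population correction with N = 67: n = n₀ / (1 + (n₀−1)/N) = 15.77 / 1.22 = 12.93
Round up: n = 13.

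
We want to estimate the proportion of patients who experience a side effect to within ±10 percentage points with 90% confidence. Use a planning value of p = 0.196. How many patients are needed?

For a proportion with margin E = 0.1 at 90% confidence, z = 1.645.
n = p̂(1−p̂)(z/E)² = 0.196 × 0.804 × (1.645/0.1)² = 42.64
Round up: n = 43.

43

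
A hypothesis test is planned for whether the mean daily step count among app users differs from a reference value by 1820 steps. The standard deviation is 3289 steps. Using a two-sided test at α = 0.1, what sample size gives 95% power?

36

For a one-sample z-test, n = ((z_{α/2} + z_β)·σ/δ)².
z_{α/2} = 1.645 (two-sided α = 0.1); z_β = 1.645 (power 95% → β = 0.05).
n = (3.290 × 3289 / 1820)² = 35.35
Round up: n = 36.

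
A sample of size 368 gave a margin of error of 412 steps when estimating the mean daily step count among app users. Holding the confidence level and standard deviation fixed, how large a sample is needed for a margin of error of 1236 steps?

41

Margin of error scales as 1/√n, so n₂ = n₁·(E₁/E₂)².
n₂ = 368 × (412/1236)² = 368 × 0.1111 = 40.88
Round up: n₂ = 41.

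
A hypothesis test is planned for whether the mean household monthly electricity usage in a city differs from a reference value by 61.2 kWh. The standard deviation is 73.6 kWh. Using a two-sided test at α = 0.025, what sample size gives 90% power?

n = 18

For a one-sample z-test, n = ((z_{α/2} + z_β)·σ/δ)².
z_{α/2} = 2.241 (two-sided α = 0.025); z_β = 1.282 (power 90% → β = 0.1).
n = (3.523 × 73.6 / 61.2)² = 17.95
Round up: n = 18.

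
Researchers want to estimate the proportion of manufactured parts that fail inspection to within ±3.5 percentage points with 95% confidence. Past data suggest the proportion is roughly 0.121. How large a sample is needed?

For a proportion with margin E = 0.035 at 95% confidence, z = 1.960.
n = p̂(1−p̂)(z/E)² = 0.121 × 0.879 × (1.960/0.035)² = 333.54
Round up: n = 334.

334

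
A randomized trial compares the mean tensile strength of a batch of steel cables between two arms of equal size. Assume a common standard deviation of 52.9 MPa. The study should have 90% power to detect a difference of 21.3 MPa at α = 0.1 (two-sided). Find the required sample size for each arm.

For two equal groups, n per group = 2·((z_{α/2} + z_β)·σ/δ)².
z_{α/2} = 1.645; z_β = 1.282 (power 90%).
n = 2 × (2.927 × 52.9 / 21.3)² = 2 × 52.84 = 105.68
Round up: n = 106 per group.

106 per group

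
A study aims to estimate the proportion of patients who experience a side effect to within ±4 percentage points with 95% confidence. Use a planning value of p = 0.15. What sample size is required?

For a proportion with margin E = 0.04 at 95% confidence, z = 1.960.
n = p̂(1−p̂)(z/E)² = 0.15 × 0.85 × (1.960/0.04)² = 306.13
Round up: n = 307.

307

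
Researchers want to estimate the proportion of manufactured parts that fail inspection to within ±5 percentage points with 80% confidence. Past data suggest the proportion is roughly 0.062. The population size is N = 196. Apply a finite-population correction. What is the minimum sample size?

33

For a proportion with margin E = 0.05 at 80% confidence, z = 1.282.
n = p̂(1−p̂)(z/E)² = 0.062 × 0.938 × (1.282/0.05)² = 38.23 — call this n₀.
Finite-population correction with N = 196: n = n₀ / (1 + (n₀−1)/N) = 38.23 / 1.19 = 32.13
Round up: n = 33.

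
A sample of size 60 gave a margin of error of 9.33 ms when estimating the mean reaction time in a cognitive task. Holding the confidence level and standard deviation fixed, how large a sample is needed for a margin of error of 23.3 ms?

Margin of error scales as 1/√n, so n₂ = n₁·(E₁/E₂)².
n₂ = 60 × (9.33/23.3)² = 60 × 0.1603 = 9.62
Round up: n₂ = 10.

10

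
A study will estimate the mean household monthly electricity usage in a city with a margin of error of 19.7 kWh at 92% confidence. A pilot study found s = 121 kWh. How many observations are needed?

For a mean, the margin of error is E = z·σ/√n, so n = (zσ/E)².
At 92% confidence, z = 1.751.
n = (1.751 × 121 / 19.7)² = 115.67
Round up: n = 116.

116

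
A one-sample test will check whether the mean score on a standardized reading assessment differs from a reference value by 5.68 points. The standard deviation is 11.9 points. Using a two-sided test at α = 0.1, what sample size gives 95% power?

For a one-sample z-test, n = ((z_{α/2} + z_β)·σ/δ)².
z_{α/2} = 1.645 (two-sided α = 0.1); z_β = 1.645 (power 95% → β = 0.05).
n = (3.290 × 11.9 / 5.68)² = 47.51
Round up: n = 48.

48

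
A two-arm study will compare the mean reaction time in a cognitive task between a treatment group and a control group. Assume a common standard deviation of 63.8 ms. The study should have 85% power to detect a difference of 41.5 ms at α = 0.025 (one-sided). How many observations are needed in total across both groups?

For two equal groups, n per group = 2·((z_α + z_β)·σ/δ)².
z_α = 1.960; z_β = 1.036 (power 85%).
n = 2 × (2.996 × 63.8 / 41.5)² = 2 × 21.21 = 42.42
Round up: n = 43 per group.
Total across both groups: 2 × 43 = 86.

86 total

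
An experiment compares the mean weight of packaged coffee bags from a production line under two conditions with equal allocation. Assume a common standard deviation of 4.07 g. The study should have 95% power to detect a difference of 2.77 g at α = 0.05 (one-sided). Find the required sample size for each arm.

For two equal groups, n per group = 2·((z_α + z_β)·σ/δ)².
z_α = 1.645; z_β = 1.645 (power 95%).
n = 2 × (3.290 × 4.07 / 2.77)² = 2 × 23.37 = 46.74
Round up: n = 47 per group.

47 per group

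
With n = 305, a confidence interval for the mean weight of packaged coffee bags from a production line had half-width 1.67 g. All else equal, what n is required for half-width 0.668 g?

Margin of error scales as 1/√n, so n₂ = n₁·(E₁/E₂)².
n₂ = 305 × (1.67/0.668)² = 305 × 6.25 = 1906.25
Round up: n₂ = 1907.

1907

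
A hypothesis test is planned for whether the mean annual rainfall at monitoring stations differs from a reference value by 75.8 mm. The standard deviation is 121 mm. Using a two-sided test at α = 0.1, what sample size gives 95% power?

28

For a one-sample z-test, n = ((z_{α/2} + z_β)·σ/δ)².
z_{α/2} = 1.645 (two-sided α = 0.1); z_β = 1.645 (power 95% → β = 0.05).
n = (3.290 × 121 / 75.8)² = 27.58
Round up: n = 28.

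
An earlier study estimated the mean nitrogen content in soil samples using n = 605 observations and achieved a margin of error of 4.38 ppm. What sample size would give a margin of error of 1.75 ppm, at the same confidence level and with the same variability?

Margin of error scales as 1/√n, so n₂ = n₁·(E₁/E₂)².
n₂ = 605 × (4.38/1.75)² = 605 × 6.264 = 3789.72
Round up: n₂ = 3790.

3790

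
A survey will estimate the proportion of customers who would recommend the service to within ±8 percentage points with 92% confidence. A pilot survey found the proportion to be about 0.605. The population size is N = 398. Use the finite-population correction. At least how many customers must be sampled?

For a proportion with margin E = 0.08 at 92% confidence, z = 1.751.
n = p̂(1−p̂)(z/E)² = 0.605 × 0.395 × (1.751/0.08)² = 114.48 — call this n₀.
Finite-population correction with N = 398: n = n₀ / (1 + (n₀−1)/N) = 114.48 / 1.285 = 89.09
Round up: n = 90.

90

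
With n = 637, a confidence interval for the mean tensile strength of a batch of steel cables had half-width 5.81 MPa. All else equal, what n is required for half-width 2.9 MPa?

n = 2557

Margin of error scales as 1/√n, so n₂ = n₁·(E₁/E₂)².
n₂ = 637 × (5.81/2.9)² = 637 × 4.014 = 2556.92
Round up: n₂ = 2557.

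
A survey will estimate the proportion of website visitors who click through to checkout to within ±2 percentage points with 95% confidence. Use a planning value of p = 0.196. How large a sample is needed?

1514

For a proportion with margin E = 0.02 at 95% confidence, z = 1.960.
n = p̂(1−p̂)(z/E)² = 0.196 × 0.804 × (1.960/0.02)² = 1513.44
Round up: n = 1514.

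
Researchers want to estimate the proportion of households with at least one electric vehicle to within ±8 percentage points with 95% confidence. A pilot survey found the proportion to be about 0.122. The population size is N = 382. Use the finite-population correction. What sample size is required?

56

For a proportion with margin E = 0.08 at 95% confidence, z = 1.960.
n = p̂(1−p̂)(z/E)² = 0.122 × 0.878 × (1.960/0.08)² = 64.30 — call this n₀.
Finite-population correction with N = 382: n = n₀ / (1 + (n₀−1)/N) = 64.30 / 1.166 = 55.15
Round up: n = 56.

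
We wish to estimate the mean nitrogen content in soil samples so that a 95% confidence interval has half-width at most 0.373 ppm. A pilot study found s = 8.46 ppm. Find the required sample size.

1977

For a mean, the margin of error is E = z·σ/√n, so n = (zσ/E)².
At 95% confidence, z = 1.960.
n = (1.960 × 8.46 / 0.373)² = 1976.22
Round up: n = 1977.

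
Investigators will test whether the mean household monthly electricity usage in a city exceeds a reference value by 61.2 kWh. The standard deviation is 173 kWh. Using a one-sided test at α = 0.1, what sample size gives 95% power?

For a one-sample z-test, n = ((z_α + z_β)·σ/δ)².
z_α = 1.282 (one-sided α = 0.1); z_β = 1.645 (power 95% → β = 0.05).
n = (2.927 × 173 / 61.2)² = 68.46
Round up: n = 69.

69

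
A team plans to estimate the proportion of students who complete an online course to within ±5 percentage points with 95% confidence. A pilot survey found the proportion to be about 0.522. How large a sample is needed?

For a proportion with margin E = 0.05 at 95% confidence, z = 1.960.
n = p̂(1−p̂)(z/E)² = 0.522 × 0.478 × (1.960/0.05)² = 383.42
Round up: n = 384.

n = 384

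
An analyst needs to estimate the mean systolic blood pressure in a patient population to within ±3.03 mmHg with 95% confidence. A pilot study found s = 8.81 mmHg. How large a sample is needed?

For a mean, the margin of error is E = z·σ/√n, so n = (zσ/E)².
At 95% confidence, z = 1.960.
n = (1.960 × 8.81 / 3.03)² = 32.48
Round up: n = 33.

33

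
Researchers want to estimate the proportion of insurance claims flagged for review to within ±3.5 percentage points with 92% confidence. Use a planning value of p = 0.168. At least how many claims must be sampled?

For a proportion with margin E = 0.035 at 92% confidence, z = 1.751.
n = p̂(1−p̂)(z/E)² = 0.168 × 0.832 × (1.751/0.035)² = 349.84
Round up: n = 350.

n = 350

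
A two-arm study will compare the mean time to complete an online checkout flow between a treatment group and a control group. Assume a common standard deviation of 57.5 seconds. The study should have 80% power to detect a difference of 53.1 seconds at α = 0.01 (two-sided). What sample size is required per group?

28 per group

For two equal groups, n per group = 2·((z_{α/2} + z_β)·σ/δ)².
z_{α/2} = 2.576; z_β = 0.842 (power 80%).
n = 2 × (3.418 × 57.5 / 53.1)² = 2 × 13.70 = 27.40
Round up: n = 28 per group.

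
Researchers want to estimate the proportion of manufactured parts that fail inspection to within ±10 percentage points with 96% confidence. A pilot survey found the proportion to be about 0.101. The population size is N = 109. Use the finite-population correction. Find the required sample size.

29

For a proportion with margin E = 0.1 at 96% confidence, z = 2.054.
n = p̂(1−p̂)(z/E)² = 0.101 × 0.899 × (2.054/0.1)² = 38.31 — call this n₀.
Finite-population correction with N = 109: n = n₀ / (1 + (n₀−1)/N) = 38.31 / 1.342 = 28.55
Round up: n = 29.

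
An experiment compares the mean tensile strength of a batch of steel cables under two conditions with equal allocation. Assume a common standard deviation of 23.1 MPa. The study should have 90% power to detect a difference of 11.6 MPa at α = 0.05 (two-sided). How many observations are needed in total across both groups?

For two equal groups, n per group = 2·((z_{α/2} + z_β)·σ/δ)².
z_{α/2} = 1.960; z_β = 1.282 (power 90%).
n = 2 × (3.242 × 23.1 / 11.6)² = 2 × 41.68 = 83.36
Round up: n = 84 per group.
Total across both groups: 2 × 84 = 168.

168 total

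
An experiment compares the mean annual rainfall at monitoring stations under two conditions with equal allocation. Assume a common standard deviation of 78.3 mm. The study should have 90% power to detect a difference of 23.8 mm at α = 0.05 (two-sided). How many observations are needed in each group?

For two equal groups, n per group = 2·((z_{α/2} + z_β)·σ/δ)².
z_{α/2} = 1.960; z_β = 1.282 (power 90%).
n = 2 × (3.242 × 78.3 / 23.8)² = 2 × 113.76 = 227.52
Round up: n = 228 per group.

228 per group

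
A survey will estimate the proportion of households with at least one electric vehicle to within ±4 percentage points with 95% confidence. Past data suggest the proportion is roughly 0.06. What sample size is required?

136

For a proportion with margin E = 0.04 at 95% confidence, z = 1.960.
n = p̂(1−p̂)(z/E)² = 0.06 × 0.94 × (1.960/0.04)² = 135.42
Round up: n = 136.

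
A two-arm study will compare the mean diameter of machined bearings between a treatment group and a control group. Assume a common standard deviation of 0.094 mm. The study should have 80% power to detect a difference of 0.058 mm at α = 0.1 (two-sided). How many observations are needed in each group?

33 per group

For two equal groups, n per group = 2·((z_{α/2} + z_β)·σ/δ)².
z_{α/2} = 1.645; z_β = 0.842 (power 80%).
n = 2 × (2.487 × 0.094 / 0.058)² = 2 × 16.25 = 32.50
Round up: n = 33 per group.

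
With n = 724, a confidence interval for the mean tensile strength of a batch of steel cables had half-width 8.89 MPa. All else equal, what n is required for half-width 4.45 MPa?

Margin of error scales as 1/√n, so n₂ = n₁·(E₁/E₂)².
n₂ = 724 × (8.89/4.45)² = 724 × 3.991 = 2889.48
Round up: n₂ = 2890.

n = 2890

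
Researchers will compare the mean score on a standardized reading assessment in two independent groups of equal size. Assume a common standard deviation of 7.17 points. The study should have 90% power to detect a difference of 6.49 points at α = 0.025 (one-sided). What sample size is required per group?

26 per group

For two equal groups, n per group = 2·((z_α + z_β)·σ/δ)².
z_α = 1.960; z_β = 1.282 (power 90%).
n = 2 × (3.242 × 7.17 / 6.49)² = 2 × 12.83 = 25.66
Round up: n = 26 per group.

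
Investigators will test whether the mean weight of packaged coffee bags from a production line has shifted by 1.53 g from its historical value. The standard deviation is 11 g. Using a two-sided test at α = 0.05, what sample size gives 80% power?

For a one-sample z-test, n = ((z_{α/2} + z_β)·σ/δ)².
z_{α/2} = 1.960 (two-sided α = 0.05); z_β = 0.842 (power 80% → β = 0.2).
n = (2.802 × 11 / 1.53)² = 405.82
Round up: n = 406.

406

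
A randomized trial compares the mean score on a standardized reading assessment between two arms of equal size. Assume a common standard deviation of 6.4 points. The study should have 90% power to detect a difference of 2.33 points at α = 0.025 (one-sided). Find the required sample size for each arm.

159 per group

For two equal groups, n per group = 2·((z_α + z_β)·σ/δ)².
z_α = 1.960; z_β = 1.282 (power 90%).
n = 2 × (3.242 × 6.4 / 2.33)² = 2 × 79.30 = 158.60
Round up: n = 159 per group.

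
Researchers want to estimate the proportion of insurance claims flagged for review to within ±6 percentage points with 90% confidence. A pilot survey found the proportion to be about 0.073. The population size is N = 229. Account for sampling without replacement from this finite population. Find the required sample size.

For a proportion with margin E = 0.06 at 90% confidence, z = 1.645.
n = p̂(1−p̂)(z/E)² = 0.073 × 0.927 × (1.645/0.06)² = 50.87 — call this n₀.
Finite-population correction with N = 229: n = n₀ / (1 + (n₀−1)/N) = 50.87 / 1.218 = 41.77
Round up: n = 42.

42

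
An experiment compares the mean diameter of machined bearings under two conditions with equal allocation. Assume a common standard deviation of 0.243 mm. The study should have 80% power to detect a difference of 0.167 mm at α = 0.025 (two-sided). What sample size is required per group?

For two equal groups, n per group = 2·((z_{α/2} + z_β)·σ/δ)².
z_{α/2} = 2.241; z_β = 0.842 (power 80%).
n = 2 × (3.083 × 0.243 / 0.167)² = 2 × 20.12 = 40.24
Round up: n = 41 per group.

41 per group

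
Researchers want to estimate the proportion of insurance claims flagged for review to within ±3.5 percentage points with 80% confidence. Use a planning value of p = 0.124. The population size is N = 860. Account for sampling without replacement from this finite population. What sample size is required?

125

For a proportion with margin E = 0.035 at 80% confidence, z = 1.282.
n = p̂(1−p̂)(z/E)² = 0.124 × 0.876 × (1.282/0.035)² = 145.74 — call this n₀.
Finite-population correction with N = 860: n = n₀ / (1 + (n₀−1)/N) = 145.74 / 1.168 = 124.78
Round up: n = 125.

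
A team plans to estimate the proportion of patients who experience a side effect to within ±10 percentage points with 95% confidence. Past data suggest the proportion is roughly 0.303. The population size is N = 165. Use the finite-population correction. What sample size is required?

For a proportion with margin E = 0.1 at 95% confidence, z = 1.960.
n = p̂(1−p̂)(z/E)² = 0.303 × 0.697 × (1.960/0.1)² = 81.13 — call this n₀.
Finite-population correction with N = 165: n = n₀ / (1 + (n₀−1)/N) = 81.13 / 1.486 = 54.60
Round up: n = 55.

55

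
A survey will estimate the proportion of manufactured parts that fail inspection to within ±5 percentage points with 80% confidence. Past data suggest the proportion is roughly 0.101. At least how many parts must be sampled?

60

For a proportion with margin E = 0.05 at 80% confidence, z = 1.282.
n = p̂(1−p̂)(z/E)² = 0.101 × 0.899 × (1.282/0.05)² = 59.69
Round up: n = 60.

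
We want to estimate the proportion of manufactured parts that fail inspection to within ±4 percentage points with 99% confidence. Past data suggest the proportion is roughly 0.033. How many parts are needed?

For a proportion with margin E = 0.04 at 99% confidence, z = 2.576.
n = p̂(1−p̂)(z/E)² = 0.033 × 0.967 × (2.576/0.04)² = 132.35
Round up: n = 133.

133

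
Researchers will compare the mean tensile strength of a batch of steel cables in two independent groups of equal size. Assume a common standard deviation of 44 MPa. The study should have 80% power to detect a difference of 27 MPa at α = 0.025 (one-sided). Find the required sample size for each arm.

42 per group

For two equal groups, n per group = 2·((z_α + z_β)·σ/δ)².
z_α = 1.960; z_β = 0.842 (power 80%).
n = 2 × (2.802 × 44 / 27)² = 2 × 20.85 = 41.70
Round up: n = 42 per group.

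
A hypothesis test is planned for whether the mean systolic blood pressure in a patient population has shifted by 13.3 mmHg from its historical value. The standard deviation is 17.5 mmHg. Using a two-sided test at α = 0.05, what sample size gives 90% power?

n = 19

For a one-sample z-test, n = ((z_{α/2} + z_β)·σ/δ)².
z_{α/2} = 1.960 (two-sided α = 0.05); z_β = 1.282 (power 90% → β = 0.1).
n = (3.242 × 17.5 / 13.3)² = 18.20
Round up: n = 19.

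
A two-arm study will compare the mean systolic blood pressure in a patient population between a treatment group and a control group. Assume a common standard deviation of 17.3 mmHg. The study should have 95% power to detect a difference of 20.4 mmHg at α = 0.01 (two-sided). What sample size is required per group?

26 per group

For two equal groups, n per group = 2·((z_{α/2} + z_β)·σ/δ)².
z_{α/2} = 2.576; z_β = 1.645 (power 95%).
n = 2 × (4.221 × 17.3 / 20.4)² = 2 × 12.81 = 25.62
Round up: n = 26 per group.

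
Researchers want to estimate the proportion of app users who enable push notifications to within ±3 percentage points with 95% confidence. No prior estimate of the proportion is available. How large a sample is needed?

For a proportion with margin E = 0.03 at 95% confidence, z = 1.960.
With no prior estimate, use p = 0.5, which maximizes p(1−p) at 0.25.
n = 0.25 × (z/E)² = 0.25 × (1.960/0.03)² = 1067.11
Round up: n = 1068.

n = 1068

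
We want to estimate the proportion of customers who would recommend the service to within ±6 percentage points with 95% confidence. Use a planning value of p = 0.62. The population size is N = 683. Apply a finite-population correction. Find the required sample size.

For a proportion with margin E = 0.06 at 95% confidence, z = 1.960.
n = p̂(1−p̂)(z/E)² = 0.62 × 0.38 × (1.960/0.06)² = 251.41 — call this n₀.
Finite-population correction with N = 683: n = n₀ / (1 + (n₀−1)/N) = 251.41 / 1.367 = 183.91
Round up: n = 184.

184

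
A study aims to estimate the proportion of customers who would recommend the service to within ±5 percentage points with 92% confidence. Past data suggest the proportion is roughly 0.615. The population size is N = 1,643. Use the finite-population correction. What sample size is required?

For a proportion with margin E = 0.05 at 92% confidence, z = 1.751.
n = p̂(1−p̂)(z/E)² = 0.615 × 0.385 × (1.751/0.05)² = 290.38 — call this n₀.
Finite-population correction with N = 1,643: n = n₀ / (1 + (n₀−1)/N) = 290.38 / 1.176 = 246.92
Round up: n = 247.

247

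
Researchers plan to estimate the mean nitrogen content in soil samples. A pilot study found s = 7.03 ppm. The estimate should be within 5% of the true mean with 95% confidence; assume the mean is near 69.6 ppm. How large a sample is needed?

For a mean, the margin of error is E = z·σ/√n, so n = (zσ/E)².
At 95% confidence, z = 1.960.
E = 5% of 69.6 = 3.48 ppm.
n = (1.960 × 7.03 / 3.48)² = 15.68
Round up: n = 16.

16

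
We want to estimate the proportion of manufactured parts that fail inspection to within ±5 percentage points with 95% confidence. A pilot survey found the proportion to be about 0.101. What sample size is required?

For a proportion with margin E = 0.05 at 95% confidence, z = 1.960.
n = p̂(1−p̂)(z/E)² = 0.101 × 0.899 × (1.960/0.05)² = 139.53
Round up: n = 140.

140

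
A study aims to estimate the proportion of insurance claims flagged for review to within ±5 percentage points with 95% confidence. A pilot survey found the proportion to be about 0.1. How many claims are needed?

For a proportion with margin E = 0.05 at 95% confidence, z = 1.960.
n = p̂(1−p̂)(z/E)² = 0.1 × 0.9 × (1.960/0.05)² = 138.30
Round up: n = 139.

n = 139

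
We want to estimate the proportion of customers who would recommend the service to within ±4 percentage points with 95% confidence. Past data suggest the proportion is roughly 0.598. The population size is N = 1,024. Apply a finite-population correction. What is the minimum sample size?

For a proportion with margin E = 0.04 at 95% confidence, z = 1.960.
n = p̂(1−p̂)(z/E)² = 0.598 × 0.402 × (1.960/0.04)² = 577.19 — call this n₀.
Finite-population correction with N = 1,024: n = n₀ / (1 + (n₀−1)/N) = 577.19 / 1.563 = 369.28
Round up: n = 370.

370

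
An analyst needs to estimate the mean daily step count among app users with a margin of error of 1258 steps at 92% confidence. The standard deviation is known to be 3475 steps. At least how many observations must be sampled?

24

For a mean, the margin of error is E = z·σ/√n, so n = (zσ/E)².
At 92% confidence, z = 1.751.
n = (1.751 × 3475 / 1258)² = 23.39
Round up: n = 24.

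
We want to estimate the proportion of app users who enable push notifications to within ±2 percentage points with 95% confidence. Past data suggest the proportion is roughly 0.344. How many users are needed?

For a proportion with margin E = 0.02 at 95% confidence, z = 1.960.
n = p̂(1−p̂)(z/E)² = 0.344 × 0.656 × (1.960/0.02)² = 2167.28
Round up: n = 2168.

2168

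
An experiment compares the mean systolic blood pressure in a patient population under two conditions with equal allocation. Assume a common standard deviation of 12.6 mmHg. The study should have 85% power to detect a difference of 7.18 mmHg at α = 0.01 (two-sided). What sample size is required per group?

For two equal groups, n per group = 2·((z_{α/2} + z_β)·σ/δ)².
z_{α/2} = 2.576; z_β = 1.036 (power 85%).
n = 2 × (3.612 × 12.6 / 7.18)² = 2 × 40.18 = 80.36
Round up: n = 81 per group.

81 per group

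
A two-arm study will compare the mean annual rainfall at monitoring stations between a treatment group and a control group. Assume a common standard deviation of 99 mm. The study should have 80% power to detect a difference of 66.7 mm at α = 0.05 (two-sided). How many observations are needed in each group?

35 per group

For two equal groups, n per group = 2·((z_{α/2} + z_β)·σ/δ)².
z_{α/2} = 1.960; z_β = 0.842 (power 80%).
n = 2 × (2.802 × 99 / 66.7)² = 2 × 17.30 = 34.60
Round up: n = 35 per group.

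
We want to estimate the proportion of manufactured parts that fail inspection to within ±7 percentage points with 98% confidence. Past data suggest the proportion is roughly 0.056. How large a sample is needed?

For a proportion with margin E = 0.07 at 98% confidence, z = 2.326.
n = p̂(1−p̂)(z/E)² = 0.056 × 0.944 × (2.326/0.07)² = 58.37
Round up: n = 59.

n = 59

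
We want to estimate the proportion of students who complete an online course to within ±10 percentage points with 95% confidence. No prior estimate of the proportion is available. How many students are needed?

n = 97

For a proportion with margin E = 0.1 at 95% confidence, z = 1.960.
With no prior estimate, use p = 0.5, which maximizes p(1−p) at 0.25.
n = 0.25 × (z/E)² = 0.25 × (1.960/0.1)² = 96.04
Round up: n = 97.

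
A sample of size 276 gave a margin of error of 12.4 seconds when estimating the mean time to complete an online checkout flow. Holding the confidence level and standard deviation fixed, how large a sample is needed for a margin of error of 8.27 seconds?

621

Margin of error scales as 1/√n, so n₂ = n₁·(E₁/E₂)².
n₂ = 276 × (12.4/8.27)² = 276 × 2.248 = 620.45
Round up: n₂ = 621.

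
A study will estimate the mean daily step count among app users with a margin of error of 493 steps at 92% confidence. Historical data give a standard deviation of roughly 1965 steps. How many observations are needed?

For a mean, the margin of error is E = z·σ/√n, so n = (zσ/E)².
At 92% confidence, z = 1.751.
n = (1.751 × 1965 / 493)² = 48.71
Round up: n = 49.

n = 49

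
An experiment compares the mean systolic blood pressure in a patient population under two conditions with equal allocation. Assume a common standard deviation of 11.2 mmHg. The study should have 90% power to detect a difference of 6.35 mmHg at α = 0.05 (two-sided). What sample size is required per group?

66 per group

For two equal groups, n per group = 2·((z_{α/2} + z_β)·σ/δ)².
z_{α/2} = 1.960; z_β = 1.282 (power 90%).
n = 2 × (3.242 × 11.2 / 6.35)² = 2 × 32.70 = 65.40
Round up: n = 66 per group.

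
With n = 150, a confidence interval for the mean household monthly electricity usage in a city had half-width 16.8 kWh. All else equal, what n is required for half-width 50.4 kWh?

n = 17

Margin of error scales as 1/√n, so n₂ = n₁·(E₁/E₂)².
n₂ = 150 × (16.8/50.4)² = 150 × 0.1111 = 16.66
Round up: n₂ = 17.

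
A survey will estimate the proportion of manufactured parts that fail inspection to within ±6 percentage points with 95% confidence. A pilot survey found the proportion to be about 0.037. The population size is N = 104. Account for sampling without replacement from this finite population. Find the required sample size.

29

For a proportion with margin E = 0.06 at 95% confidence, z = 1.960.
n = p̂(1−p̂)(z/E)² = 0.037 × 0.963 × (1.960/0.06)² = 38.02 — call this n₀.
Finite-population correction with N = 104: n = n₀ / (1 + (n₀−1)/N) = 38.02 / 1.356 = 28.04
Round up: n = 29.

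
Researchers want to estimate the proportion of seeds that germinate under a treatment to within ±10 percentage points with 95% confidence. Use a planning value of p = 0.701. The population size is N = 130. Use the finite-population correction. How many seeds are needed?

For a proportion with margin E = 0.1 at 95% confidence, z = 1.960.
n = p̂(1−p̂)(z/E)² = 0.701 × 0.299 × (1.960/0.1)² = 80.52 — call this n₀.
Finite-population correction with N = 130: n = n₀ / (1 + (n₀−1)/N) = 80.52 / 1.612 = 49.95
Round up: n = 50.

50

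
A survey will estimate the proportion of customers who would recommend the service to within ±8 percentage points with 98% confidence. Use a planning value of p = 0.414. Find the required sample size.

For a proportion with margin E = 0.08 at 98% confidence, z = 2.326.
n = p̂(1−p̂)(z/E)² = 0.414 × 0.586 × (2.326/0.08)² = 205.09
Round up: n = 206.

206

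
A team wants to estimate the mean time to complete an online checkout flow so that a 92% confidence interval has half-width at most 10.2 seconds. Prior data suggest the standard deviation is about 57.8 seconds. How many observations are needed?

For a mean, the margin of error is E = z·σ/√n, so n = (zσ/E)².
At 92% confidence, z = 1.751.
n = (1.751 × 57.8 / 10.2)² = 98.45
Round up: n = 99.

99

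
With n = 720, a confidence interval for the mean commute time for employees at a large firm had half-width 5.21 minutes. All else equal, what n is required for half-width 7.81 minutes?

321

Margin of error scales as 1/√n, so n₂ = n₁·(E₁/E₂)².
n₂ = 720 × (5.21/7.81)² = 720 × 0.445 = 320.40
Round up: n₂ = 321.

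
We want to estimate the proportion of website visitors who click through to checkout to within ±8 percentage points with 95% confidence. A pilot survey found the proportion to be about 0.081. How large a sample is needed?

For a proportion with margin E = 0.08 at 95% confidence, z = 1.960.
n = p̂(1−p̂)(z/E)² = 0.081 × 0.919 × (1.960/0.08)² = 44.68
Round up: n = 45.

n = 45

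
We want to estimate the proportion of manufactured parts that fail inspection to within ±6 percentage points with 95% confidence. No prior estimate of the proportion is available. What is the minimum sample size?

For a proportion with margin E = 0.06 at 95% confidence, z = 1.960.
With no prior estimate, use p = 0.5, which maximizes p(1−p) at 0.25.
n = 0.25 × (z/E)² = 0.25 × (1.960/0.06)² = 266.78
Round up: n = 267.

267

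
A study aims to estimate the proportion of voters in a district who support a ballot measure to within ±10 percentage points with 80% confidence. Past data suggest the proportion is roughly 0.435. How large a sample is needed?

For a proportion with margin E = 0.1 at 80% confidence, z = 1.282.
n = p̂(1−p̂)(z/E)² = 0.435 × 0.565 × (1.282/0.1)² = 40.39
Round up: n = 41.

41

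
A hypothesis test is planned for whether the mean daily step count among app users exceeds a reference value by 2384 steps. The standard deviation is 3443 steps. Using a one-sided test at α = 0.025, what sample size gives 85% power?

For a one-sample z-test, n = ((z_α + z_β)·σ/δ)².
z_α = 1.960 (one-sided α = 0.025); z_β = 1.036 (power 85% → β = 0.15).
n = (2.996 × 3443 / 2384)² = 18.72
Round up: n = 19.

19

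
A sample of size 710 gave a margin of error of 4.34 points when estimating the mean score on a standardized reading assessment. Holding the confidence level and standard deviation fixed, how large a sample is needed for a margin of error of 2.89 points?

Margin of error scales as 1/√n, so n₂ = n₁·(E₁/E₂)².
n₂ = 710 × (4.34/2.89)² = 710 × 2.255 = 1601.05
Round up: n₂ = 1602.

1602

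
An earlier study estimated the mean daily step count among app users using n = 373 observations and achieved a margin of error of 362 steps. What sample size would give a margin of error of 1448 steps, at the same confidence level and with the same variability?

n = 24

Margin of error scales as 1/√n, so n₂ = n₁·(E₁/E₂)².
n₂ = 373 × (362/1448)² = 373 × 0.0625 = 23.31
Round up: n₂ = 24.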